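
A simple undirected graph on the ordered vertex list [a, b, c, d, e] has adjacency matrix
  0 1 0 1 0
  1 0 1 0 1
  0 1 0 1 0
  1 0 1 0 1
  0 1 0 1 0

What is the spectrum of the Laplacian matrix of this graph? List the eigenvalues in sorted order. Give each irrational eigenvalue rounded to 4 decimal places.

Each diagonal entry of L is the vertex degree and each off-diagonal entry is -1 where an edge is present, 0 otherwise; in the order [a, b, c, d, e] the diagonal is [2, 3, 2, 3, 2]. L is symmetric positive semidefinite, so every eigenvalue is real and nonnegative. By the matrix-tree theorem the graph has (1/5) * product of the nonzero eigenvalues = 12 spanning trees.

[0, 2, 2, 3, 5]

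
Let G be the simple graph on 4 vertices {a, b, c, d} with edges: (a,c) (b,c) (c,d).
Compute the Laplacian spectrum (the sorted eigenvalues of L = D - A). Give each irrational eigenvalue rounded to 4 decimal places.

Reading degrees in the order [a, b, c, d] gives [1, 1, 3, 1]; set D = diag(1, 1, 3, 1) and form L = D - A. L is symmetric positive semidefinite, so every eigenvalue is real and nonnegative. There is one zero in the spectrum, matching the 1 component.

[0, 1, 1, 4]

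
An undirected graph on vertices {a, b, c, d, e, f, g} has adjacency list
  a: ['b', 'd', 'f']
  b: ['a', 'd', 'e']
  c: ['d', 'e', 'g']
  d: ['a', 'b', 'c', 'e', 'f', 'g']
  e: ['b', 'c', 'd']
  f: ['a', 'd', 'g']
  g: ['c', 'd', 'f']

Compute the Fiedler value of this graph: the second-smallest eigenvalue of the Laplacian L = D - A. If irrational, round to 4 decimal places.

Reading degrees in the order [a, b, c, d, e, f, g] gives [3, 3, 3, 6, 3, 3, 3]; set D = diag(3, 3, 3, 6, 3, 3, 3) and form L = D - A. The sorted Laplacian eigenvalues are [0, 2, 2, 4, 4, 5, 7]; the algebraic connectivity is the second entry, 2. By the matrix-tree theorem the graph has (1/7) * product of the nonzero eigenvalues = 320 spanning trees.

2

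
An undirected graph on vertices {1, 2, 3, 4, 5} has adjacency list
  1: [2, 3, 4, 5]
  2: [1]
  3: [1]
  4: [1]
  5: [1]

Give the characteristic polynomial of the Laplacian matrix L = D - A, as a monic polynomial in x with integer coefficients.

x^5 - 8x^4 + 18x^3 - 16x^2 + 5x

With the vertex order [1, 2, 3, 4, 5], the degrees are [4, 1, 1, 1, 1], giving D = diag(4, 1, 1, 1, 1) and L = D - A. Computing det(xI - L) by cofactor expansion (or equivalently via sum-over-permutations) gives x^5 - 8x^4 + 18x^3 - 16x^2 + 5x. The constant term is 0 because L is singular (the all-ones vector lies in its kernel). The eigenvalues sum to 8, which equals trace(L) = 2|E|.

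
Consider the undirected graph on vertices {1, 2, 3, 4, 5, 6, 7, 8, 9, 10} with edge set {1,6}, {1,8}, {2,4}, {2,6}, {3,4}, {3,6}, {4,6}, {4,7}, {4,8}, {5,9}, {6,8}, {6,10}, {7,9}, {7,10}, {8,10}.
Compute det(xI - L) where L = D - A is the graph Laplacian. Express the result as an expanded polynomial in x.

x^10 - 30x^9 + 379x^8 - 2636x^7 + 11075x^6 - 28982x^5 + 46817x^4 - 44272x^3 + 21432x^2 - 3640x

With the vertex order [1, 2, 3, 4, 5, 6, 7, 8, 9, 10], the degrees are [2, 2, 2, 5, 1, 6, 3, 4, 2, 3], giving D = diag(2, 2, 2, 5, 1, 6, 3, 4, 2, 3) and L = D - A. L has integer entries, so p(x) = det(xI - L) has integer coefficients. Expanding the determinant yields x^10 - 30x^9 + 379x^8 - 2636x^7 + 11075x^6 - 28982x^5 + 46817x^4 - 44272x^3 + 21432x^2 - 3640x. The constant term is 0 because L is singular (the all-ones vector lies in its kernel). The eigenvalues sum to 30, which equals trace(L) = 2|E|.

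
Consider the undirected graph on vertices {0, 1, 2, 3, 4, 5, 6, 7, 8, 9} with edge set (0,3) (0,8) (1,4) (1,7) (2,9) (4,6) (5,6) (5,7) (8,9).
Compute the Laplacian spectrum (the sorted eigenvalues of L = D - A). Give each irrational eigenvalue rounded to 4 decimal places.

Each diagonal entry of L is the vertex degree and each off-diagonal entry is -1 where an edge is present, 0 otherwise; in the order [0, 1, 2, 3, 4, 5, 6, 7, 8, 9] the diagonal is [2, 2, 1, 1, 2, 2, 2, 2, 2, 2]. The multiplicity of 0 as a Laplacian eigenvalue equals the number of connected components. The 2 zero eigenvalues correspond to the 2 connected components.

[0, 0, 0.3820, 1.3820, 1.3820, 1.3820, 2.6180, 3.6180, 3.6180, 3.6180]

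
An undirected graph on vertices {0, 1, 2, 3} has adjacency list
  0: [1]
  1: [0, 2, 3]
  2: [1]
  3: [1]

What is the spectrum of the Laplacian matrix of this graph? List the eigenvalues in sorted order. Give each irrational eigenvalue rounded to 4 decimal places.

Each diagonal entry of L is the vertex degree and each off-diagonal entry is -1 where an edge is present, 0 otherwise; in the order [0, 1, 2, 3] the diagonal is [1, 3, 1, 1]. L is symmetric positive semidefinite, so every eigenvalue is real and nonnegative. The eigenvalues sum to 6, which equals trace(L) = 2|E|.

[0, 1, 1, 4]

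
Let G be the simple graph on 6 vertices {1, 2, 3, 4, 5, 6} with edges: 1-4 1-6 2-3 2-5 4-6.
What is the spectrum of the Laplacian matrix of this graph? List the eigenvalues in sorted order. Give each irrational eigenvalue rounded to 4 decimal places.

[0, 0, 1, 3, 3, 3]

With the vertex order [1, 2, 3, 4, 5, 6], the degrees are [2, 2, 1, 2, 1, 2], giving D = diag(2, 2, 1, 2, 1, 2) and L = D - A. Diagonalising L (or applying a numerical eigensolver to the 6x6 matrix) gives the spectrum above. The 2 zero eigenvalues correspond to the 2 connected components. The eigenvalues sum to 10, which equals trace(L) = 2|E|.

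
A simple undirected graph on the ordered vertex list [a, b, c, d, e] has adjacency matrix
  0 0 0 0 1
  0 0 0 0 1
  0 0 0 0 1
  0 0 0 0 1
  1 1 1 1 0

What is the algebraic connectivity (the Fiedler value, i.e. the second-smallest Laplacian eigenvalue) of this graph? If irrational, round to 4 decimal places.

1

Reading degrees in the order [a, b, c, d, e] gives [1, 1, 1, 1, 4]; set D = diag(1, 1, 1, 1, 4) and form L = D - A. The sorted Laplacian eigenvalues are [0, 1, 1, 1, 5]; the algebraic connectivity is the second entry, 1. By the matrix-tree theorem the graph has (1/5) * product of the nonzero eigenvalues = 1 spanning tree.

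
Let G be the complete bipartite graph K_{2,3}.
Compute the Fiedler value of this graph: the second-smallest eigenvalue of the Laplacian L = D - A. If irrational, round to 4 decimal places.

2

The graph has 5 vertices and degree multiset [3, 3, 2, 2, 2]; D is the diagonal matrix of degrees and L = D - A. Computing the eigenvalues of L and sorting gives [0, 2, 2, 3, 5]. The Fiedler value lambda_2 = 2 is strictly positive, so the graph is connected. By the matrix-tree theorem the graph has (1/5) * product of the nonzero eigenvalues = 12 spanning trees. The largest eigenvalue, 5, is at most the vertex count 5.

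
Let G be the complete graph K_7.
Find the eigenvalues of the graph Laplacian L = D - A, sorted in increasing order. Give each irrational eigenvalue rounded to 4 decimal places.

The graph has 7 vertices and degree multiset [6, 6, 6, 6, 6, 6, 6]; D is the diagonal matrix of degrees and L = D - A. Diagonalising L (or applying a numerical eigensolver to the 7x7 matrix) gives the spectrum above. The single zero eigenvalue shows the graph is connected. There is one zero in the spectrum, matching the 1 component.

[0, 7, 7, 7, 7, 7, 7]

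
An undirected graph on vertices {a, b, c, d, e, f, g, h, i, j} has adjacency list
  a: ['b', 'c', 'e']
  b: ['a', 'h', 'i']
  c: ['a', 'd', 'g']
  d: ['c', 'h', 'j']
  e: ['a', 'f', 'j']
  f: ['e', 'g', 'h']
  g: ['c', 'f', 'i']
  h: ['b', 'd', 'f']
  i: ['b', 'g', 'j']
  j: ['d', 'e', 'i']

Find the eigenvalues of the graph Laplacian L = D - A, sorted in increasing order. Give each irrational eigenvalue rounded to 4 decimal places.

[0, 2, 2, 2, 2, 2, 5, 5, 5, 5]

Reading degrees in the order [a, b, c, d, e, f, g, h, i, j] gives [3, 3, 3, 3, 3, 3, 3, 3, 3, 3]; set D = diag(3, 3, 3, 3, 3, 3, 3, 3, 3, 3) and form L = D - A. Since every row of L sums to 0, the all-ones vector is in the kernel and 0 is an eigenvalue. The single zero eigenvalue shows the graph is connected. There is one zero in the spectrum, matching the 1 component.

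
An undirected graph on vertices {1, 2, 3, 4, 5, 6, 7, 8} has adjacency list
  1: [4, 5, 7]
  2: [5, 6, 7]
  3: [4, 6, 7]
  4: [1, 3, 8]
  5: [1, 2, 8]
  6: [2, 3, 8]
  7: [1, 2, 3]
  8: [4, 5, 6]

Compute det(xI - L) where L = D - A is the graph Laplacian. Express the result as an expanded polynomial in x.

Reading degrees in the order [1, 2, 3, 4, 5, 6, 7, 8] gives [3, 3, 3, 3, 3, 3, 3, 3]; set D = diag(3, 3, 3, 3, 3, 3, 3, 3) and form L = D - A. The eigenvalues of L are [0, 2, 2, 2, 4, 4, 4, 6]; the characteristic polynomial is the product of (x - lambda_i), which multiplies out to x^8 - 24x^7 + 240x^6 - 1296x^5 + 4080x^4 - 7488x^3 + 7424x^2 - 3072x. The coefficient of x^7 equals -trace(L) = -24, matching the sum of degrees. There is one zero in the spectrum, matching the 1 component.

x^8 - 24x^7 + 240x^6 - 1296x^5 + 4080x^4 - 7488x^3 + 7424x^2 - 3072x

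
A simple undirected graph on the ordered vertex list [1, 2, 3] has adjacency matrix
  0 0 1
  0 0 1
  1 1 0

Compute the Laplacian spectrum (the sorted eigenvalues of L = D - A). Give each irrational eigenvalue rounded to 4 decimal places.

[0, 1, 3]

Each diagonal entry of L is the vertex degree and each off-diagonal entry is -1 where an edge is present, 0 otherwise; in the order [1, 2, 3] the diagonal is [1, 1, 2]. Diagonalising L (or applying a numerical eigensolver to the 3x3 matrix) gives the spectrum above. The single zero eigenvalue shows the graph is connected. By the matrix-tree theorem the graph has (1/3) * product of the nonzero eigenvalues = 1 spanning tree. The eigenvalues sum to 4, which equals trace(L) = 2|E|.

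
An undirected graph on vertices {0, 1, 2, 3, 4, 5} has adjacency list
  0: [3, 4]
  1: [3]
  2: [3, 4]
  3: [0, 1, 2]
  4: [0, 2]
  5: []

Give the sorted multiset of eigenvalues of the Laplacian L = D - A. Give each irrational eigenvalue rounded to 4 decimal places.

[0, 0, 0.8299, 2, 2.6889, 4.4812]

Each diagonal entry of L is the vertex degree and each off-diagonal entry is -1 where an edge is present, 0 otherwise; in the order [0, 1, 2, 3, 4, 5] the diagonal is [2, 1, 2, 3, 2, 0]. Diagonalising L (or applying a numerical eigensolver to the 6x6 matrix) gives the spectrum above. The 2 zero eigenvalues correspond to the 2 connected components. The largest eigenvalue, 4.4812, is at most the vertex count 6.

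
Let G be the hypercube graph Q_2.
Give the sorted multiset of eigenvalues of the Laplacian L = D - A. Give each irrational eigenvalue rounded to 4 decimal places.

[0, 2, 2, 4]

The graph has 4 vertices and degree multiset [2, 2, 2, 2]; D is the diagonal matrix of degrees and L = D - A. The multiplicity of 0 as a Laplacian eigenvalue equals the number of connected components. The largest eigenvalue, 4, is at most the vertex count 4.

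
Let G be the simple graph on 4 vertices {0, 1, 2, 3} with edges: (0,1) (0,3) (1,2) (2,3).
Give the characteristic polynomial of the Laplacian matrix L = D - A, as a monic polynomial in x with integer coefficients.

Reading degrees in the order [0, 1, 2, 3] gives [2, 2, 2, 2]; set D = diag(2, 2, 2, 2) and form L = D - A. The eigenvalues of L are [0, 2, 2, 4]; the characteristic polynomial is the product of (x - lambda_i), which multiplies out to x^4 - 8x^3 + 20x^2 - 16x. Since p(0) = det(-L) = 0, x divides p(x). The eigenvalues sum to 8, which equals trace(L) = 2|E|.

x^4 - 8x^3 + 20x^2 - 16x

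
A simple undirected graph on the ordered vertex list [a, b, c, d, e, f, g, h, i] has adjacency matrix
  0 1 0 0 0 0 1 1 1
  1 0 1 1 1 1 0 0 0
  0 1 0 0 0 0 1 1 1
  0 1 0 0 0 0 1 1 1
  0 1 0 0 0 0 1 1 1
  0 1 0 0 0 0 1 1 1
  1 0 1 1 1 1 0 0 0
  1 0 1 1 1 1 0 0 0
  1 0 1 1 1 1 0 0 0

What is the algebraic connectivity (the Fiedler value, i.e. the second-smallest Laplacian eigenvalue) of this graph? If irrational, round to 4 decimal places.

Reading degrees in the order [a, b, c, d, e, f, g, h, i] gives [4, 5, 4, 4, 4, 4, 5, 5, 5]; set D = diag(4, 5, 4, 4, 4, 4, 5, 5, 5) and form L = D - A. Computing the eigenvalues of L and sorting gives [0, 4, 4, 4, 4, 5, 5, 5, 9]. The Fiedler value lambda_2 = 4 is strictly positive, so the graph is connected. The largest eigenvalue, 9, is at most the vertex count 9.

4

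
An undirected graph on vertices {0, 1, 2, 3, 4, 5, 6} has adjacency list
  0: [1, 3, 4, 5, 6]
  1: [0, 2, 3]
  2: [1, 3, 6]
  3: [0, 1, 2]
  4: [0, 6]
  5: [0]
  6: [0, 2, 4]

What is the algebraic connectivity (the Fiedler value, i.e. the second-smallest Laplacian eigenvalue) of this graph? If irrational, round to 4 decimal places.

Reading degrees in the order [0, 1, 2, 3, 4, 5, 6] gives [5, 3, 3, 3, 2, 1, 3]; set D = diag(5, 3, 3, 3, 2, 1, 3) and form L = D - A. The smallest Laplacian eigenvalue is always 0. The next one, lambda_2 = 0.9382, measures how hard the graph is to disconnect: larger values mean better connectivity.

0.9382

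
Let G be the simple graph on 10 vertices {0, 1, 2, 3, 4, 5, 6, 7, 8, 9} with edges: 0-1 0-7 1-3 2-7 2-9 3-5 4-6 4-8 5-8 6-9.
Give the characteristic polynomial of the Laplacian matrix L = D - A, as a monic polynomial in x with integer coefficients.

x^10 - 20x^9 + 170x^8 - 800x^7 + 2275x^6 - 4004x^5 + 4290x^4 - 2640x^3 + 825x^2 - 100x

Reading degrees in the order [0, 1, 2, 3, 4, 5, 6, 7, 8, 9] gives [2, 2, 2, 2, 2, 2, 2, 2, 2, 2]; set D = diag(2, 2, 2, 2, 2, 2, 2, 2, 2, 2) and form L = D - A. L has integer entries, so p(x) = det(xI - L) has integer coefficients. Expanding the determinant yields x^10 - 20x^9 + 170x^8 - 800x^7 + 2275x^6 - 4004x^5 + 4290x^4 - 2640x^3 + 825x^2 - 100x. Since p(0) = det(-L) = 0, x divides p(x). The eigenvalues sum to 20, which equals trace(L) = 2|E|.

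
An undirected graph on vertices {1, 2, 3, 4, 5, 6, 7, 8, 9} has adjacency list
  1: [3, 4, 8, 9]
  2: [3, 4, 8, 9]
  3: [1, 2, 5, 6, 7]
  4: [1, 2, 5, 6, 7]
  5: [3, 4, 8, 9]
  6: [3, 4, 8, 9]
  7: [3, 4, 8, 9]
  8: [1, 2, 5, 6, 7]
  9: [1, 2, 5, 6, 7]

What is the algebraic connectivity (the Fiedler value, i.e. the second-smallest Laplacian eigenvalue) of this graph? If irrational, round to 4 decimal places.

4

With the vertex order [1, 2, 3, 4, 5, 6, 7, 8, 9], the degrees are [4, 4, 5, 5, 4, 4, 4, 5, 5], giving D = diag(4, 4, 5, 5, 4, 4, 4, 5, 5) and L = D - A. Computing the eigenvalues of L and sorting gives [0, 4, 4, 4, 4, 5, 5, 5, 9]. The Fiedler value lambda_2 = 4 is strictly positive, so the graph is connected. The eigenvalues sum to 40, which equals trace(L) = 2|E|.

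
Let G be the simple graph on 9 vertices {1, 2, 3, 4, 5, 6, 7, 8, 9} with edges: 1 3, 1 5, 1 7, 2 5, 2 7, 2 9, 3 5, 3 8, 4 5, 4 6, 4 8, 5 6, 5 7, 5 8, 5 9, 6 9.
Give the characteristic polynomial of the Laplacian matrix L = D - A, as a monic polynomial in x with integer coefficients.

x^9 - 32x^8 + 428x^7 - 3136x^6 + 13786x^5 - 37232x^4 + 60276x^3 - 53424x^2 + 19845x

With the vertex order [1, 2, 3, 4, 5, 6, 7, 8, 9], the degrees are [3, 3, 3, 3, 8, 3, 3, 3, 3], giving D = diag(3, 3, 3, 3, 8, 3, 3, 3, 3) and L = D - A. Computing det(xI - L) by cofactor expansion (or equivalently via sum-over-permutations) gives x^9 - 32x^8 + 428x^7 - 3136x^6 + 13786x^5 - 37232x^4 + 60276x^3 - 53424x^2 + 19845x. Since p(0) = det(-L) = 0, x divides p(x). The largest eigenvalue, 9, is at most the vertex count 9.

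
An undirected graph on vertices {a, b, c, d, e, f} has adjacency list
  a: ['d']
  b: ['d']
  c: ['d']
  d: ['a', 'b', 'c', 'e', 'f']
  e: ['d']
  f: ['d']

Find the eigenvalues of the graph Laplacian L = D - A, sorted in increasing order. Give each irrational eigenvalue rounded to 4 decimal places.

Each diagonal entry of L is the vertex degree and each off-diagonal entry is -1 where an edge is present, 0 otherwise; in the order [a, b, c, d, e, f] the diagonal is [1, 1, 1, 5, 1, 1]. Since every row of L sums to 0, the all-ones vector is in the kernel and 0 is an eigenvalue. The eigenvalues sum to 10, which equals trace(L) = 2|E|.

[0, 1, 1, 1, 1, 6]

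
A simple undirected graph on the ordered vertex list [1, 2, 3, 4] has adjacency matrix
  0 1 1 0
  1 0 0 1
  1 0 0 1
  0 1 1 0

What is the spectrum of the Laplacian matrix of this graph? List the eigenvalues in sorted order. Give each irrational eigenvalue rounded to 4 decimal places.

Each diagonal entry of L is the vertex degree and each off-diagonal entry is -1 where an edge is present, 0 otherwise; in the order [1, 2, 3, 4] the diagonal is [2, 2, 2, 2]. Since every row of L sums to 0, the all-ones vector is in the kernel and 0 is an eigenvalue.

[0, 2, 2, 4]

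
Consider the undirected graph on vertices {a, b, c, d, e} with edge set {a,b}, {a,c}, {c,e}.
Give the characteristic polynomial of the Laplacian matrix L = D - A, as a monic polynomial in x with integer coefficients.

Each diagonal entry of L is the vertex degree and each off-diagonal entry is -1 where an edge is present, 0 otherwise; in the order [a, b, c, d, e] the diagonal is [2, 1, 2, 0, 1]. L has integer entries, so p(x) = det(xI - L) has integer coefficients. Expanding the determinant yields x^5 - 6x^4 + 10x^3 - 4x^2. The constant term is 0 because L is singular (the all-ones vector lies in its kernel).

x^5 - 6x^4 + 10x^3 - 4x^2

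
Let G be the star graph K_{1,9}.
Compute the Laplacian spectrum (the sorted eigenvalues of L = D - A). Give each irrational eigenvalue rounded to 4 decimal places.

The graph has 10 vertices and degree multiset [9, 1, 1, 1, 1, 1, 1, 1, 1, 1]; D is the diagonal matrix of degrees and L = D - A. Since every row of L sums to 0, the all-ones vector is in the kernel and 0 is an eigenvalue. The eigenvalues sum to 18, which equals trace(L) = 2|E|. The largest eigenvalue, 10, is at most the vertex count 10.

[0, 1, 1, 1, 1, 1, 1, 1, 1, 10]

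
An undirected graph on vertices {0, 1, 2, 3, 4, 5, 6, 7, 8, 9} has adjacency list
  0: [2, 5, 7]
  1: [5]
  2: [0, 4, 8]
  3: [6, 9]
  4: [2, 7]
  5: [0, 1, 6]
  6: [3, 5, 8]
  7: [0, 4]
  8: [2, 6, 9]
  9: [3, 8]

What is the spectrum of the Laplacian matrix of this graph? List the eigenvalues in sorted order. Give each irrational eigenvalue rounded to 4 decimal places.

[0, 0.4859, 0.5858, 2, 2, 2.4280, 3, 3.4142, 5, 5.0861]

Each diagonal entry of L is the vertex degree and each off-diagonal entry is -1 where an edge is present, 0 otherwise; in the order [0, 1, 2, 3, 4, 5, 6, 7, 8, 9] the diagonal is [3, 1, 3, 2, 2, 3, 3, 2, 3, 2]. The multiplicity of 0 as a Laplacian eigenvalue equals the number of connected components. By the matrix-tree theorem the graph has (1/10) * product of the nonzero eigenvalues = 72 spanning trees. The eigenvalues sum to 24, which equals trace(L) = 2|E|.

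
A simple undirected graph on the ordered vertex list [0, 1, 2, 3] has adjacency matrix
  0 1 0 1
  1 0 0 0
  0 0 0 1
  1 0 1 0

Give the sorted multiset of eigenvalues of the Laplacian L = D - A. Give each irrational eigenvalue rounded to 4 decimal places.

[0, 0.5858, 2, 3.4142]

Reading degrees in the order [0, 1, 2, 3] gives [2, 1, 1, 2]; set D = diag(2, 1, 1, 2) and form L = D - A. L is symmetric positive semidefinite, so every eigenvalue is real and nonnegative. The single zero eigenvalue shows the graph is connected. The largest eigenvalue, 3.4142, is at most the vertex count 4.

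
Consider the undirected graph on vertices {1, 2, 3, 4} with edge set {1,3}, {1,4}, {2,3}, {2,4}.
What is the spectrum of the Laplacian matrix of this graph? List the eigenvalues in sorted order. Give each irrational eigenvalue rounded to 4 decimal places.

Each diagonal entry of L is the vertex degree and each off-diagonal entry is -1 where an edge is present, 0 otherwise; in the order [1, 2, 3, 4] the diagonal is [2, 2, 2, 2]. The multiplicity of 0 as a Laplacian eigenvalue equals the number of connected components. The eigenvalues sum to 8, which equals trace(L) = 2|E|.

[0, 2, 2, 4]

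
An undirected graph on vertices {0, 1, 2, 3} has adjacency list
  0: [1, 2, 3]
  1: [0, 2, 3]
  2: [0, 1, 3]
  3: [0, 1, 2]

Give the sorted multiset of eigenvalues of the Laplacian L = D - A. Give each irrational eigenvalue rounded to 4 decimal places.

With the vertex order [0, 1, 2, 3], the degrees are [3, 3, 3, 3], giving D = diag(3, 3, 3, 3) and L = D - A. The multiplicity of 0 as a Laplacian eigenvalue equals the number of connected components. The eigenvalues sum to 12, which equals trace(L) = 2|E|.

[0, 4, 4, 4]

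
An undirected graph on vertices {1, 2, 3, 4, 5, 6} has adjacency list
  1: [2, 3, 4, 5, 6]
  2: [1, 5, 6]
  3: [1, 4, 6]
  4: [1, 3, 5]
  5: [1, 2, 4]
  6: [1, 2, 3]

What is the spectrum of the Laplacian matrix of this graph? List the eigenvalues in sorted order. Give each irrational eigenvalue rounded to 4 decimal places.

[0, 2.3820, 2.3820, 4.6180, 4.6180, 6]

Each diagonal entry of L is the vertex degree and each off-diagonal entry is -1 where an edge is present, 0 otherwise; in the order [1, 2, 3, 4, 5, 6] the diagonal is [5, 3, 3, 3, 3, 3]. Since every row of L sums to 0, the all-ones vector is in the kernel and 0 is an eigenvalue. By the matrix-tree theorem the graph has (1/6) * product of the nonzero eigenvalues = 121 spanning trees. The eigenvalues sum to 20, which equals trace(L) = 2|E|.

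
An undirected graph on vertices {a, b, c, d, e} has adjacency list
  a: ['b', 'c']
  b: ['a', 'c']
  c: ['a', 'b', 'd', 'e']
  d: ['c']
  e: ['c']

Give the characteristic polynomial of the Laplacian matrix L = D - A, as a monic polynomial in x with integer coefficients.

With the vertex order [a, b, c, d, e], the degrees are [2, 2, 4, 1, 1], giving D = diag(2, 2, 4, 1, 1) and L = D - A. L has integer entries, so p(x) = det(xI - L) has integer coefficients. Expanding the determinant yields x^5 - 10x^4 + 32x^3 - 38x^2 + 15x. The coefficient of x^4 equals -trace(L) = -10, matching the sum of degrees. By the matrix-tree theorem the graph has (1/5) * product of the nonzero eigenvalues = 3 spanning trees. The largest eigenvalue, 5, is at most the vertex count 5.

x^5 - 10x^4 + 32x^3 - 38x^2 + 15x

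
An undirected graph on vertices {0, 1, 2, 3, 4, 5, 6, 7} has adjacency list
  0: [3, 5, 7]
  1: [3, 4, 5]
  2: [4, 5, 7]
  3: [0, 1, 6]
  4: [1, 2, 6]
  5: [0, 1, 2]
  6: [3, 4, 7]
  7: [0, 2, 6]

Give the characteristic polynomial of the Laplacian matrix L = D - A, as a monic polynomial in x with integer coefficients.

x^8 - 24x^7 + 240x^6 - 1296x^5 + 4080x^4 - 7488x^3 + 7424x^2 - 3072x

With the vertex order [0, 1, 2, 3, 4, 5, 6, 7], the degrees are [3, 3, 3, 3, 3, 3, 3, 3], giving D = diag(3, 3, 3, 3, 3, 3, 3, 3) and L = D - A. L has integer entries, so p(x) = det(xI - L) has integer coefficients. Expanding the determinant yields x^8 - 24x^7 + 240x^6 - 1296x^5 + 4080x^4 - 7488x^3 + 7424x^2 - 3072x. Since p(0) = det(-L) = 0, x divides p(x). By the matrix-tree theorem the graph has (1/8) * product of the nonzero eigenvalues = 384 spanning trees. The largest eigenvalue, 6, is at most the vertex count 8.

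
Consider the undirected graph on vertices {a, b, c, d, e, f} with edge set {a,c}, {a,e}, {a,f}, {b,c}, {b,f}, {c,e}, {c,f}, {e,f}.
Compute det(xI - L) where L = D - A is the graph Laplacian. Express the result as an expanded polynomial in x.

x^6 - 16x^5 + 93x^4 - 230x^3 + 200x^2

Each diagonal entry of L is the vertex degree and each off-diagonal entry is -1 where an edge is present, 0 otherwise; in the order [a, b, c, d, e, f] the diagonal is [3, 2, 4, 0, 3, 4]. Computing det(xI - L) by cofactor expansion (or equivalently via sum-over-permutations) gives x^6 - 16x^5 + 93x^4 - 230x^3 + 200x^2. The coefficient of x^5 equals -trace(L) = -16, matching the sum of degrees. The eigenvalues sum to 16, which equals trace(L) = 2|E|.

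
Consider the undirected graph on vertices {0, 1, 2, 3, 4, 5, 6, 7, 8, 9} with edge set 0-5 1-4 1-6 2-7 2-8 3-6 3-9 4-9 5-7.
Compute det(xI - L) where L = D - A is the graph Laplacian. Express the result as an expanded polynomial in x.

x^10 - 18x^9 + 136x^8 - 560x^7 + 1365x^6 - 2000x^5 + 1700x^4 - 750x^3 + 125x^2

Each diagonal entry of L is the vertex degree and each off-diagonal entry is -1 where an edge is present, 0 otherwise; in the order [0, 1, 2, 3, 4, 5, 6, 7, 8, 9] the diagonal is [1, 2, 2, 2, 2, 2, 2, 2, 1, 2]. L has integer entries, so p(x) = det(xI - L) has integer coefficients. Expanding the determinant yields x^10 - 18x^9 + 136x^8 - 560x^7 + 1365x^6 - 2000x^5 + 1700x^4 - 750x^3 + 125x^2. The constant term is 0 because L is singular (the all-ones vector lies in its kernel). The largest eigenvalue, 3.6180, is at most the vertex count 10. There are 2 zeros in the spectrum, matching the 2 components.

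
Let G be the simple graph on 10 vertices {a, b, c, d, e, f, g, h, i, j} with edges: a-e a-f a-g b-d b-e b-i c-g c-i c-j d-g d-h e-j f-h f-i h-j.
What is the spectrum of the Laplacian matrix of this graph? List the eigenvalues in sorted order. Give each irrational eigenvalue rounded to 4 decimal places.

[0, 2, 2, 2, 2, 2, 5, 5, 5, 5]

With the vertex order [a, b, c, d, e, f, g, h, i, j], the degrees are [3, 3, 3, 3, 3, 3, 3, 3, 3, 3], giving D = diag(3, 3, 3, 3, 3, 3, 3, 3, 3, 3) and L = D - A. Diagonalising L (or applying a numerical eigensolver to the 10x10 matrix) gives the spectrum above. The single zero eigenvalue shows the graph is connected. The largest eigenvalue, 5, is at most the vertex count 10.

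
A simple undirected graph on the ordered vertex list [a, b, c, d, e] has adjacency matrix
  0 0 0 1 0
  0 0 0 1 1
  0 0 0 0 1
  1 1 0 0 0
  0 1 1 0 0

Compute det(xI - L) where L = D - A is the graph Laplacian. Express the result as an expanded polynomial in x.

x^5 - 8x^4 + 21x^3 - 20x^2 + 5x

Each diagonal entry of L is the vertex degree and each off-diagonal entry is -1 where an edge is present, 0 otherwise; in the order [a, b, c, d, e] the diagonal is [1, 2, 1, 2, 2]. L has integer entries, so p(x) = det(xI - L) has integer coefficients. Expanding the determinant yields x^5 - 8x^4 + 21x^3 - 20x^2 + 5x. The constant term is 0 because L is singular (the all-ones vector lies in its kernel).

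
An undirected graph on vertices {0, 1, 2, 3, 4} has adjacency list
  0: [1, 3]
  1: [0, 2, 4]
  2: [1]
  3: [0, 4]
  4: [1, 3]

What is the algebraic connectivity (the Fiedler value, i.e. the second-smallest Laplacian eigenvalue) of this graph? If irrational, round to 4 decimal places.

0.8299

Each diagonal entry of L is the vertex degree and each off-diagonal entry is -1 where an edge is present, 0 otherwise; in the order [0, 1, 2, 3, 4] the diagonal is [2, 3, 1, 2, 2]. The smallest Laplacian eigenvalue is always 0. The next one, lambda_2 = 0.8299, measures how hard the graph is to disconnect: larger values mean better connectivity. The largest eigenvalue, 4.4812, is at most the vertex count 5.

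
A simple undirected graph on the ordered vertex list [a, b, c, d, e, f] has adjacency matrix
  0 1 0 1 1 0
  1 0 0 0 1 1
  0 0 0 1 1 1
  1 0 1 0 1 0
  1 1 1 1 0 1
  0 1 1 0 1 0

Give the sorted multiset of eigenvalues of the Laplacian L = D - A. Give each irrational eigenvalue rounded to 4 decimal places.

[0, 2.3820, 2.3820, 4.6180, 4.6180, 6]

Each diagonal entry of L is the vertex degree and each off-diagonal entry is -1 where an edge is present, 0 otherwise; in the order [a, b, c, d, e, f] the diagonal is [3, 3, 3, 3, 5, 3]. Since every row of L sums to 0, the all-ones vector is in the kernel and 0 is an eigenvalue. The largest eigenvalue, 6, is at most the vertex count 6. There is one zero in the spectrum, matching the 1 component.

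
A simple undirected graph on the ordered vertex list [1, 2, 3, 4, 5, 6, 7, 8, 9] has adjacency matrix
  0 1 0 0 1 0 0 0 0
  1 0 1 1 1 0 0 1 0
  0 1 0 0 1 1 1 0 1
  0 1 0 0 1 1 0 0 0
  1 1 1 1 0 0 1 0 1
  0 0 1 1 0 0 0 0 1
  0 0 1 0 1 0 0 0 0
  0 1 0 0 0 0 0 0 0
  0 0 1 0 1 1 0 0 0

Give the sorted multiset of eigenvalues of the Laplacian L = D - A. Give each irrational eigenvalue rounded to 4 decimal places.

[0, 0.8507, 1.6790, 1.8322, 2.7882, 3.9811, 4.9541, 6.7073, 7.2074]

With the vertex order [1, 2, 3, 4, 5, 6, 7, 8, 9], the degrees are [2, 5, 5, 3, 6, 3, 2, 1, 3], giving D = diag(2, 5, 5, 3, 6, 3, 2, 1, 3) and L = D - A. L is symmetric positive semidefinite, so every eigenvalue is real and nonnegative. The single zero eigenvalue shows the graph is connected. The eigenvalues sum to 30, which equals trace(L) = 2|E|. By the matrix-tree theorem the graph has (1/9) * product of the nonzero eigenvalues = 773 spanning trees.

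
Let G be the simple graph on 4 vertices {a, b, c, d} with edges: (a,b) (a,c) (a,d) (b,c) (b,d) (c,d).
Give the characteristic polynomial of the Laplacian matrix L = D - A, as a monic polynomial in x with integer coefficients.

x^4 - 12x^3 + 48x^2 - 64x

With the vertex order [a, b, c, d], the degrees are [3, 3, 3, 3], giving D = diag(3, 3, 3, 3) and L = D - A. L has integer entries, so p(x) = det(xI - L) has integer coefficients. Expanding the determinant yields x^4 - 12x^3 + 48x^2 - 64x. Since p(0) = det(-L) = 0, x divides p(x). The largest eigenvalue, 4, is at most the vertex count 4. There is one zero in the spectrum, matching the 1 component.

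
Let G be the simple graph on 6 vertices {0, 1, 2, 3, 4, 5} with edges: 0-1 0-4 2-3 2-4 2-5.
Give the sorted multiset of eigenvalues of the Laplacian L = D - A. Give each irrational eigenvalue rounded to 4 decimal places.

[0, 0.3249, 1, 1.4608, 3, 4.2143]

Each diagonal entry of L is the vertex degree and each off-diagonal entry is -1 where an edge is present, 0 otherwise; in the order [0, 1, 2, 3, 4, 5] the diagonal is [2, 1, 3, 1, 2, 1]. Diagonalising L (or applying a numerical eigensolver to the 6x6 matrix) gives the spectrum above. The single zero eigenvalue shows the graph is connected.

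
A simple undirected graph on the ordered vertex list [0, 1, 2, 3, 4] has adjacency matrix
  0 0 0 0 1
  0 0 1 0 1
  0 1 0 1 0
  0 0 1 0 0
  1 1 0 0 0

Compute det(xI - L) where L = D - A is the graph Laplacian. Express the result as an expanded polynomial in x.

Each diagonal entry of L is the vertex degree and each off-diagonal entry is -1 where an edge is present, 0 otherwise; in the order [0, 1, 2, 3, 4] the diagonal is [1, 2, 2, 1, 2]. Computing det(xI - L) by cofactor expansion (or equivalently via sum-over-permutations) gives x^5 - 8x^4 + 21x^3 - 20x^2 + 5x. The constant term is 0 because L is singular (the all-ones vector lies in its kernel). The eigenvalues sum to 8, which equals trace(L) = 2|E|.

x^5 - 8x^4 + 21x^3 - 20x^2 + 5x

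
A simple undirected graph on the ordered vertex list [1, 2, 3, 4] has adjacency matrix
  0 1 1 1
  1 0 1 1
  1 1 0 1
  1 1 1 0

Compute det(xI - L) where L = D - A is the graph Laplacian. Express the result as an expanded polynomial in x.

x^4 - 12x^3 + 48x^2 - 64x

With the vertex order [1, 2, 3, 4], the degrees are [3, 3, 3, 3], giving D = diag(3, 3, 3, 3) and L = D - A. The eigenvalues of L are [0, 4, 4, 4]; the characteristic polynomial is the product of (x - lambda_i), which multiplies out to x^4 - 12x^3 + 48x^2 - 64x. The constant term is 0 because L is singular (the all-ones vector lies in its kernel). The eigenvalues sum to 12, which equals trace(L) = 2|E|.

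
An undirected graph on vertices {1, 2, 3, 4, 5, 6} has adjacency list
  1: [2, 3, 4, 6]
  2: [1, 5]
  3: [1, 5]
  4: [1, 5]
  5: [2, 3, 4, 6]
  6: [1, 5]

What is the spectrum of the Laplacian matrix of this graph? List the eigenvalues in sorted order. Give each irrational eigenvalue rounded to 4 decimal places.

With the vertex order [1, 2, 3, 4, 5, 6], the degrees are [4, 2, 2, 2, 4, 2], giving D = diag(4, 2, 2, 2, 4, 2) and L = D - A. Since every row of L sums to 0, the all-ones vector is in the kernel and 0 is an eigenvalue. The single zero eigenvalue shows the graph is connected. The eigenvalues sum to 16, which equals trace(L) = 2|E|.

[0, 2, 2, 2, 4, 6]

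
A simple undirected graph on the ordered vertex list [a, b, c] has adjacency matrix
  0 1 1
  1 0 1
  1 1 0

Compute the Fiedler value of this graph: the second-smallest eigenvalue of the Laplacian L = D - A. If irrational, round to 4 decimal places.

With the vertex order [a, b, c], the degrees are [2, 2, 2], giving D = diag(2, 2, 2) and L = D - A. The sorted Laplacian eigenvalues are [0, 3, 3]; the algebraic connectivity is the second entry, 3. There is one zero in the spectrum, matching the 1 component.

3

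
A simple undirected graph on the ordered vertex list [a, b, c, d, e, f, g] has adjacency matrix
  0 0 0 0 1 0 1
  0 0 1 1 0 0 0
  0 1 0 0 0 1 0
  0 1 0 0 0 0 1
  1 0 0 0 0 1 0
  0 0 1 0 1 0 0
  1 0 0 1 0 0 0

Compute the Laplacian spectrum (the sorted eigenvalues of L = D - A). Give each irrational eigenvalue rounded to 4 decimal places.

Reading degrees in the order [a, b, c, d, e, f, g] gives [2, 2, 2, 2, 2, 2, 2]; set D = diag(2, 2, 2, 2, 2, 2, 2) and form L = D - A. L is symmetric positive semidefinite, so every eigenvalue is real and nonnegative. By the matrix-tree theorem the graph has (1/7) * product of the nonzero eigenvalues = 7 spanning trees. The eigenvalues sum to 14, which equals trace(L) = 2|E|.

[0, 0.7530, 0.7530, 2.4450, 2.4450, 3.8019, 3.8019]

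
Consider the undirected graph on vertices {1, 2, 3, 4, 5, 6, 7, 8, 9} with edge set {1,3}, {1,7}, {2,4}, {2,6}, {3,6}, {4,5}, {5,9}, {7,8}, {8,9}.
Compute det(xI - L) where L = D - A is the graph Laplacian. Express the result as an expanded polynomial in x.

x^9 - 18x^8 + 135x^7 - 546x^6 + 1287x^5 - 1782x^4 + 1386x^3 - 540x^2 + 81x

With the vertex order [1, 2, 3, 4, 5, 6, 7, 8, 9], the degrees are [2, 2, 2, 2, 2, 2, 2, 2, 2], giving D = diag(2, 2, 2, 2, 2, 2, 2, 2, 2) and L = D - A. L has integer entries, so p(x) = det(xI - L) has integer coefficients. Expanding the determinant yields x^9 - 18x^8 + 135x^7 - 546x^6 + 1287x^5 - 1782x^4 + 1386x^3 - 540x^2 + 81x. The constant term is 0 because L is singular (the all-ones vector lies in its kernel). The largest eigenvalue, 3.8794, is at most the vertex count 9.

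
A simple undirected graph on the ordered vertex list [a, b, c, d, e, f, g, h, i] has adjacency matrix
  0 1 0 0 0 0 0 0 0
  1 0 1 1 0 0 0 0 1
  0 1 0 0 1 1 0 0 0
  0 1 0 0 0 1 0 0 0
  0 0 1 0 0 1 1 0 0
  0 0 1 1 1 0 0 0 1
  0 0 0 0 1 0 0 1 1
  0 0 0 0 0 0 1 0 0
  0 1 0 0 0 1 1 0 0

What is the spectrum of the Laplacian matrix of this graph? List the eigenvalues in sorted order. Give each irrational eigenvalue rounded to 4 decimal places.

[0, 0.5481, 0.9587, 1.8457, 2.4572, 3.1544, 4.0535, 4.9215, 6.0608]

Reading degrees in the order [a, b, c, d, e, f, g, h, i] gives [1, 4, 3, 2, 3, 4, 3, 1, 3]; set D = diag(1, 4, 3, 2, 3, 4, 3, 1, 3) and form L = D - A. The multiplicity of 0 as a Laplacian eigenvalue equals the number of connected components. The eigenvalues sum to 24, which equals trace(L) = 2|E|. There is one zero in the spectrum, matching the 1 component.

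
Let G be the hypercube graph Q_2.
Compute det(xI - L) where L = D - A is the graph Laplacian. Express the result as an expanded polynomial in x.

The graph has 4 vertices and degree multiset [2, 2, 2, 2]; D is the diagonal matrix of degrees and L = D - A. L has integer entries, so p(x) = det(xI - L) has integer coefficients. Expanding the determinant yields x^4 - 8x^3 + 20x^2 - 16x. The coefficient of x^3 equals -trace(L) = -8, matching the sum of degrees.

x^4 - 8x^3 + 20x^2 - 16x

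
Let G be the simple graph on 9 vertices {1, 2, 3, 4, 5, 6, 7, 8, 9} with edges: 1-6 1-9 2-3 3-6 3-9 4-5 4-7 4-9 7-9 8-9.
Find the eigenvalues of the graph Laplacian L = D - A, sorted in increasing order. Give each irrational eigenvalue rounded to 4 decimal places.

Each diagonal entry of L is the vertex degree and each off-diagonal entry is -1 where an edge is present, 0 otherwise; in the order [1, 2, 3, 4, 5, 6, 7, 8, 9] the diagonal is [2, 1, 3, 3, 1, 2, 2, 1, 5]. Since every row of L sums to 0, the all-ones vector is in the kernel and 0 is an eigenvalue. The single zero eigenvalue shows the graph is connected. The largest eigenvalue, 6.2722, is at most the vertex count 9. By the matrix-tree theorem the graph has (1/9) * product of the nonzero eigenvalues = 12 spanning trees.

[0, 0.4253, 0.7624, 1, 1.4649, 2.5999, 3.5765, 3.8988, 6.2722]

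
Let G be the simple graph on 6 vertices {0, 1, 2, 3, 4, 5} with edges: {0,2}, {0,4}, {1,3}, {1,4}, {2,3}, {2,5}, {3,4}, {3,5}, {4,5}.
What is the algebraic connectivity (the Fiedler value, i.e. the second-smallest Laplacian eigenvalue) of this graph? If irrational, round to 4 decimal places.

Each diagonal entry of L is the vertex degree and each off-diagonal entry is -1 where an edge is present, 0 otherwise; in the order [0, 1, 2, 3, 4, 5] the diagonal is [2, 2, 3, 4, 4, 3]. The smallest Laplacian eigenvalue is always 0. The next one, lambda_2 = 1.6072, measures how hard the graph is to disconnect: larger values mean better connectivity.

1.6072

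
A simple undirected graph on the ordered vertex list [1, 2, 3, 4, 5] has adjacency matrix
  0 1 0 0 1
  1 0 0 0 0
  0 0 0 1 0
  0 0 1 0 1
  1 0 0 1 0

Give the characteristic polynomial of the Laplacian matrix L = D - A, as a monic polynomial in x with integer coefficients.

Each diagonal entry of L is the vertex degree and each off-diagonal entry is -1 where an edge is present, 0 otherwise; in the order [1, 2, 3, 4, 5] the diagonal is [2, 1, 1, 2, 2]. Computing det(xI - L) by cofactor expansion (or equivalently via sum-over-permutations) gives x^5 - 8x^4 + 21x^3 - 20x^2 + 5x. Since p(0) = det(-L) = 0, x divides p(x). There is one zero in the spectrum, matching the 1 component. The eigenvalues sum to 8, which equals trace(L) = 2|E|.

x^5 - 8x^4 + 21x^3 - 20x^2 + 5x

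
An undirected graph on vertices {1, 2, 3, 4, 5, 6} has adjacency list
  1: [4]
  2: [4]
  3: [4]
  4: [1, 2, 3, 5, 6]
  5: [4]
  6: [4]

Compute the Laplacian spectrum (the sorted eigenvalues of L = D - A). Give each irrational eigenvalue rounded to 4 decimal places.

Reading degrees in the order [1, 2, 3, 4, 5, 6] gives [1, 1, 1, 5, 1, 1]; set D = diag(1, 1, 1, 5, 1, 1) and form L = D - A. Diagonalising L (or applying a numerical eigensolver to the 6x6 matrix) gives the spectrum above. There is one zero in the spectrum, matching the 1 component.

[0, 1, 1, 1, 1, 6]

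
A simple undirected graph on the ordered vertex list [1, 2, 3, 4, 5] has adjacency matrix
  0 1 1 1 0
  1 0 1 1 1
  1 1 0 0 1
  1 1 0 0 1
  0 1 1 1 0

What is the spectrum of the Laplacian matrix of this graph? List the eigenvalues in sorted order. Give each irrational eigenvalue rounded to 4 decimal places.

[0, 3, 3, 5, 5]

Each diagonal entry of L is the vertex degree and each off-diagonal entry is -1 where an edge is present, 0 otherwise; in the order [1, 2, 3, 4, 5] the diagonal is [3, 4, 3, 3, 3]. Diagonalising L (or applying a numerical eigensolver to the 5x5 matrix) gives the spectrum above. The single zero eigenvalue shows the graph is connected. The largest eigenvalue, 5, is at most the vertex count 5.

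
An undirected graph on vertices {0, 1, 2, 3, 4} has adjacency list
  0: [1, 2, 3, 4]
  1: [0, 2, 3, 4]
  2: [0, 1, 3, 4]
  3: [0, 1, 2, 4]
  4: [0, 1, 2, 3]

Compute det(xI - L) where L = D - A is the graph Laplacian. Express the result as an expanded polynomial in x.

x^5 - 20x^4 + 150x^3 - 500x^2 + 625x

Reading degrees in the order [0, 1, 2, 3, 4] gives [4, 4, 4, 4, 4]; set D = diag(4, 4, 4, 4, 4) and form L = D - A. The eigenvalues of L are [0, 5, 5, 5, 5]; the characteristic polynomial is the product of (x - lambda_i), which multiplies out to x^5 - 20x^4 + 150x^3 - 500x^2 + 625x. The constant term is 0 because L is singular (the all-ones vector lies in its kernel). There is one zero in the spectrum, matching the 1 component. By the matrix-tree theorem the graph has (1/5) * product of the nonzero eigenvalues = 125 spanning trees.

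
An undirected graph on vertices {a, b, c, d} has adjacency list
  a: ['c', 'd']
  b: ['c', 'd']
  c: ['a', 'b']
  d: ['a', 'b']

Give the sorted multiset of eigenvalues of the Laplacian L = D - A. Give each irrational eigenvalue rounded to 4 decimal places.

[0, 2, 2, 4]

With the vertex order [a, b, c, d], the degrees are [2, 2, 2, 2], giving D = diag(2, 2, 2, 2) and L = D - A. Diagonalising L (or applying a numerical eigensolver to the 4x4 matrix) gives the spectrum above. The single zero eigenvalue shows the graph is connected. The eigenvalues sum to 8, which equals trace(L) = 2|E|.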